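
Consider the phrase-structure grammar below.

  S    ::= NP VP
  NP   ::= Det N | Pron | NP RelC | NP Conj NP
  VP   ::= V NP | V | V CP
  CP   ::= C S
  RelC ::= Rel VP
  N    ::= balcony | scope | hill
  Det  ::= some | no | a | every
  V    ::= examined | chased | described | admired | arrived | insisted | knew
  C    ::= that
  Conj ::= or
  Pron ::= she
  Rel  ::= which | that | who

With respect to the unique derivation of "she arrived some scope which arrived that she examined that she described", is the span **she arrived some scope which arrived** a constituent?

[S [NP [Pron she]] [VP [V arrived] [NP [NP [Det some] [N scope]] [RelC [Rel which] [VP [V arrived] [CP [C that] [S [NP [Pron she]] [VP [V examined] [CP [C that] [S [NP [Pron she]] [VP [V described]]]]]]]]]]]]
The smallest constituent containing 'she arrived some scope which arrived' is the S spanning 'she arrived some scope which arrived that she examined that she described'; no single node in the tree dominates exactly the given words.

No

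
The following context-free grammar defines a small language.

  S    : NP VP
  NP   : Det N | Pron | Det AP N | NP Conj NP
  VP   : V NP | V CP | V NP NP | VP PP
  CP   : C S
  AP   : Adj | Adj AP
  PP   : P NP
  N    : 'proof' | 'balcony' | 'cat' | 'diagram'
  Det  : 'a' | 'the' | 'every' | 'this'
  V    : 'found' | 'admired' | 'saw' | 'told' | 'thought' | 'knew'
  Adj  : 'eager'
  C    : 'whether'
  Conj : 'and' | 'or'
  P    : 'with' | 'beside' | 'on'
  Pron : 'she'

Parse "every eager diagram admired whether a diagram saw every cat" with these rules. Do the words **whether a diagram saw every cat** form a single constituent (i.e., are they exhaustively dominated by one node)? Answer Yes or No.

[S [NP [Det every] [AP [Adj eager]] [N diagram]] [VP [V admired] [CP [C whether] [S [NP [Det a] [N diagram]] [VP [V saw] [NP [Det every] [N cat]]]]]]]
The words 'whether a diagram saw every cat' are exhaustively dominated by a single CP node (built by CP → C S), so they form a constituent.

Yes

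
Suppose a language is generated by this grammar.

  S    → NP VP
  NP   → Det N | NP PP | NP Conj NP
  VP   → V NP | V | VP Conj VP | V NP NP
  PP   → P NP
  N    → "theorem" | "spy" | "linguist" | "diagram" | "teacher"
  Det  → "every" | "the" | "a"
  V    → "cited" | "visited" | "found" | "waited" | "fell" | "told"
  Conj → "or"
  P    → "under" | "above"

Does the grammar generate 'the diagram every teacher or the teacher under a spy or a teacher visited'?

Ungrammatical

For S → NP VP, the only prefix that parses as NP is 'the diagram', but the remainder 'every teacher or the teacher under a spy or a teacher visited' is not a VP under these rules.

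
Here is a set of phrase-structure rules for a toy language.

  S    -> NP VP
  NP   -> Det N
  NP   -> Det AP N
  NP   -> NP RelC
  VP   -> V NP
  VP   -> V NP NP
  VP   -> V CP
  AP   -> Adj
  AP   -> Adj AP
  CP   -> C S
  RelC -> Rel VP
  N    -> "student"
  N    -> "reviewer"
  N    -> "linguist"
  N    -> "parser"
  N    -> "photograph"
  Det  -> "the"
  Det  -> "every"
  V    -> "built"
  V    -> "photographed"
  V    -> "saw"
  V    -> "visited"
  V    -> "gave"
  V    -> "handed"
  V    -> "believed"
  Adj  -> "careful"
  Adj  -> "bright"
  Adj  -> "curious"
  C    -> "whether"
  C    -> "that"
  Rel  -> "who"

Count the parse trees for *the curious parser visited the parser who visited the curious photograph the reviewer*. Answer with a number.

The two bracketings:
[S [NP [Det the] [AP [Adj curious]] [N parser]] [VP [V visited] [NP [NP [Det the] [N parser]] [RelC [Rel who] [VP [V visited] [NP [Det the] [AP [Adj curious]] [N photograph]] [NP [Det the] [N reviewer]]]]]]]
[S [NP [Det the] [AP [Adj curious]] [N parser]] [VP [V visited] [NP [NP [Det the] [N parser]] [RelC [Rel who] [VP [V visited] [NP [Det the] [AP [Adj curious]] [N photograph]]]]] [NP [Det the] [N reviewer]]]]
The trees differ in how a recursive rule is bracketed over the same span.

2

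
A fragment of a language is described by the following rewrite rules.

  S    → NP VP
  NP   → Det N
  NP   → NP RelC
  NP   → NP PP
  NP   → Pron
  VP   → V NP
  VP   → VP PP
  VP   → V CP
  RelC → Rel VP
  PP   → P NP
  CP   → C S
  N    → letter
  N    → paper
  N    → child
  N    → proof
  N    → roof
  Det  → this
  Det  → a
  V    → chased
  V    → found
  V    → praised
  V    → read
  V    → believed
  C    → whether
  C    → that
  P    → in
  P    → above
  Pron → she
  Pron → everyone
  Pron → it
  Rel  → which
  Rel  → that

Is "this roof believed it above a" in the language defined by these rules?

Ungrammatical

For S → NP VP, the only prefix that parses as NP is 'this roof', but the remainder 'believed it above a' is not a VP under these rules.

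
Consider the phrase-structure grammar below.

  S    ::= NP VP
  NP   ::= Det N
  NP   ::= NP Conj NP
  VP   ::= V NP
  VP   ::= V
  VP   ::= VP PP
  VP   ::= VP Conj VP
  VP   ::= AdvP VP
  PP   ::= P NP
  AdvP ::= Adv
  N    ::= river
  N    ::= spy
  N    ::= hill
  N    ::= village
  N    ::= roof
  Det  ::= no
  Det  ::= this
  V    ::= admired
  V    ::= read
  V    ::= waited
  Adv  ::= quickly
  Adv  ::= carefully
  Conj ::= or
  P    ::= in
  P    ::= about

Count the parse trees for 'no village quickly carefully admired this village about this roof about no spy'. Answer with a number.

6

Two of the 6 distinct bracketings:
[S [NP [Det no] [N village]] [VP [VP [VP [AdvP [Adv quickly]] [VP [AdvP [Adv carefully]] [VP [V admired] [NP [Det this] [N village]]]]] [PP [P about] [NP [Det this] [N roof]]]] [PP [P about] [NP [Det no] [N spy]]]]]
[S [NP [Det no] [N village]] [VP [VP [AdvP [Adv quickly]] [VP [VP [AdvP [Adv carefully]] [VP [V admired] [NP [Det this] [N village]]]] [PP [P about] [NP [Det this] [N roof]]]]] [PP [P about] [NP [Det no] [N spy]]]]]
The trees differ in how a recursive rule is bracketed over the same span.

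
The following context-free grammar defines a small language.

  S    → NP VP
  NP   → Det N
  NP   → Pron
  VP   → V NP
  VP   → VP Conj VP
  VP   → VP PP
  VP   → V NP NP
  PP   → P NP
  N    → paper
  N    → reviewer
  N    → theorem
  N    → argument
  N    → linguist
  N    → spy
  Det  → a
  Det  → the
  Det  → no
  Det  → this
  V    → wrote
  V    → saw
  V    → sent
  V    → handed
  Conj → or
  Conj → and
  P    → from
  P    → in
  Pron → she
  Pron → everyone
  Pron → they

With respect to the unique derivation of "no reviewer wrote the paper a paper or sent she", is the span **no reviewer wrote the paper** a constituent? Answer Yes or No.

[S [NP [Det no] [N reviewer]] [VP [VP [V wrote] [NP [Det the] [N paper]] [NP [Det a] [N paper]]] [Conj or] [VP [V sent] [NP [Pron she]]]]]
The smallest constituent containing 'no reviewer wrote the paper' is the S spanning 'no reviewer wrote the paper a paper or sent she'; no single node in the tree dominates exactly the given words.

No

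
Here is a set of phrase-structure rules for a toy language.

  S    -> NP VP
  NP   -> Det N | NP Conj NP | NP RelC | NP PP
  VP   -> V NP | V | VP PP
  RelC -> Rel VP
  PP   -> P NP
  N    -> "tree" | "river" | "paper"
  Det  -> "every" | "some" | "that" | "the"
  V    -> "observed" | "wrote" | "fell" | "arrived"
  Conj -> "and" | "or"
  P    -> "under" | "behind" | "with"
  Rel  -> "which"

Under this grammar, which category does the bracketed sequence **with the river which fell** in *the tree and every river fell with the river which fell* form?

[S [NP [NP [Det the] [N tree]] [Conj and] [NP [Det every] [N river]]] [VP [VP [V fell]] [PP [P with] [NP [NP [Det the] [N river]] [RelC [Rel which] [VP [V fell]]]]]]]
The span 'with the river which fell' is the PP node built by PP → P NP.

PP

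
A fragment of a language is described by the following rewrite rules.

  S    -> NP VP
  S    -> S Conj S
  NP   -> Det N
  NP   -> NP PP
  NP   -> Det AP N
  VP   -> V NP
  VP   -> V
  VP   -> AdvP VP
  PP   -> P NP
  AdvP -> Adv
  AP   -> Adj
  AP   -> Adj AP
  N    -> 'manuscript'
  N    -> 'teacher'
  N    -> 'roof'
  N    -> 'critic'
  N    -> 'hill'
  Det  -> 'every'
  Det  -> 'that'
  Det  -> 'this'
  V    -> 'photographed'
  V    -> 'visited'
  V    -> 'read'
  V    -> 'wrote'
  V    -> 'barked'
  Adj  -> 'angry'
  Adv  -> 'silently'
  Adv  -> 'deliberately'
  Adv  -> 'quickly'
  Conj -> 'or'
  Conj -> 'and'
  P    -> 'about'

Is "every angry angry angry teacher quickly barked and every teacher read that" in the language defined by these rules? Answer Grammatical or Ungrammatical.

For S → NP VP, the only prefix that parses as NP is 'every angry angry angry teacher', but the remainder 'quickly barked and every teacher read that' is not a VP under these rules. The alternative S rule S → S Conj S likewise has no satisfying split.

Ungrammatical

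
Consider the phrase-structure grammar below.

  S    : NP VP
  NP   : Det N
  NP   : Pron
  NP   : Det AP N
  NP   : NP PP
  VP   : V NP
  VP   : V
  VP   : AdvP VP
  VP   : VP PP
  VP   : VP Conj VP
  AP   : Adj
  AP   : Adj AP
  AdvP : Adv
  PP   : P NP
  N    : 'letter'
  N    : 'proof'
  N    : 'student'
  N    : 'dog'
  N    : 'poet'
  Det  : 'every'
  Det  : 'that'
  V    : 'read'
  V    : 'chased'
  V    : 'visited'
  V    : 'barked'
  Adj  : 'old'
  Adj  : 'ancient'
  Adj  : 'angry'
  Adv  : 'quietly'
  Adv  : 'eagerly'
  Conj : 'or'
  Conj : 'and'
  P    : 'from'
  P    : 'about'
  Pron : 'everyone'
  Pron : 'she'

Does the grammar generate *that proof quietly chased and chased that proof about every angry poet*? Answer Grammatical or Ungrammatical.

Grammatical

S
  NP
    Det: that
    N: proof
  VP
    AdvP
      Adv: quietly
    VP
      VP
        VP
          V: chased
        Conj: and
        VP
          V: chased
          NP
            Det: that
            N: proof
      PP
        P: about
        NP
          Det: every
          AP
            Adj: angry
          N: poet
The bracketing above is licensed at every node by one of the given productions, with S at the root.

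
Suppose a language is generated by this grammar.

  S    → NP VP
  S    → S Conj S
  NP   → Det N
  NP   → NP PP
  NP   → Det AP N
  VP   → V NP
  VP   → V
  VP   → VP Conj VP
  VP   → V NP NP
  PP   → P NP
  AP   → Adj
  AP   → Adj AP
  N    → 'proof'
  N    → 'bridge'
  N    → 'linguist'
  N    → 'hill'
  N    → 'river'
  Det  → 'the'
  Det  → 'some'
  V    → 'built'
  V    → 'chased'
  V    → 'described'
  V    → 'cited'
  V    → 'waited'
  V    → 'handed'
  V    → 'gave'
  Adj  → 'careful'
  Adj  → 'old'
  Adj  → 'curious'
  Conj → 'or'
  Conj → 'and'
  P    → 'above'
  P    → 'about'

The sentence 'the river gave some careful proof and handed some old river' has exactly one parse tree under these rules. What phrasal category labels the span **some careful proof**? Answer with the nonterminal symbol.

NP

[S [NP [Det the] [N river]] [VP [VP [V gave] [NP [Det some] [AP [Adj careful]] [N proof]]] [Conj and] [VP [V handed] [NP [Det some] [AP [Adj old]] [N river]]]]]
The span 'some careful proof' is the NP node built by NP → Det AP N.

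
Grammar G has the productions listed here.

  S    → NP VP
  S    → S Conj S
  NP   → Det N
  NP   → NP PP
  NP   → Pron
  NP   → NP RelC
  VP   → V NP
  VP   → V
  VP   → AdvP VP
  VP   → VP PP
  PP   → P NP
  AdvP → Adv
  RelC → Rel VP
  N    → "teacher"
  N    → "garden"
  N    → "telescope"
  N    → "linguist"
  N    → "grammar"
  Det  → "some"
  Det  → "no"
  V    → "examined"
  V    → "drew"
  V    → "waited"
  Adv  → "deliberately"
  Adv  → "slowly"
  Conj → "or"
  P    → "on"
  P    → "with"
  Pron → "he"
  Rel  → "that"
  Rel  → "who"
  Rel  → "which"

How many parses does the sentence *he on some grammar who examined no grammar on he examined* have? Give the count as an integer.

Two of the 7 distinct bracketings:
[S [NP [NP [Pron he]] [PP [P on] [NP [NP [NP [Det some] [N grammar]] [RelC [Rel who] [VP [V examined] [NP [Det no] [N grammar]]]]] [PP [P on] [NP [Pron he]]]]]] [VP [V examined]]]
[S [NP [NP [Pron he]] [PP [P on] [NP [NP [Det some] [N grammar]] [RelC [Rel who] [VP [V examined] [NP [NP [Det no] [N grammar]] [PP [P on] [NP [Pron he]]]]]]]]] [VP [V examined]]]
The trees differ in how a recursive rule is bracketed over the same span.

7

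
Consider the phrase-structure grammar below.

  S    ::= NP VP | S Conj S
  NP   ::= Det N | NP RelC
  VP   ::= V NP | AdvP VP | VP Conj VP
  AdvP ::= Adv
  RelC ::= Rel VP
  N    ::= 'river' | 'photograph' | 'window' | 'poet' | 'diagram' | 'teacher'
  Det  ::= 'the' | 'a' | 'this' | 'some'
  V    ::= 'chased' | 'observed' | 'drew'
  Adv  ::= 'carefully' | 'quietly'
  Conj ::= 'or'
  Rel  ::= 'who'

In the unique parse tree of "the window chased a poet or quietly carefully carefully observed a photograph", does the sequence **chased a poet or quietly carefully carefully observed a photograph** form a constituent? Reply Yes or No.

Yes

[S [NP [Det the] [N window]] [VP [VP [V chased] [NP [Det a] [N poet]]] [Conj or] [VP [AdvP [Adv quietly]] [VP [AdvP [Adv carefully]] [VP [AdvP [Adv carefully]] [VP [V observed] [NP [Det a] [N photograph]]]]]]]]
The words 'chased a poet or quietly carefully carefully observed a photograph' are exhaustively dominated by a single VP node (built by VP → VP Conj VP), so they form a constituent.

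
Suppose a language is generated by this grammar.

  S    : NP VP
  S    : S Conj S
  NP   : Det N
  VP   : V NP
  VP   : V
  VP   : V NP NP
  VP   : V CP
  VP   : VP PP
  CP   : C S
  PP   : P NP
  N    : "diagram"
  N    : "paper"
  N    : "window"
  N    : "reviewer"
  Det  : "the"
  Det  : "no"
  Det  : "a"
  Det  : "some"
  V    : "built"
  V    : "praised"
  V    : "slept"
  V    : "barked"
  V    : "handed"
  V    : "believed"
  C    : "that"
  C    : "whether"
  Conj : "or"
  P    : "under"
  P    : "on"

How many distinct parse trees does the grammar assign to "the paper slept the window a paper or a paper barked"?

[S [S [NP [Det the] [N paper]] [VP [V slept] [NP [Det the] [N window]] [NP [Det a] [N paper]]]] [Conj or] [S [NP [Det a] [N paper]] [VP [V barked]]]]
No rule offers an alternative attachment or grouping for any span, so this is the only derivation.

1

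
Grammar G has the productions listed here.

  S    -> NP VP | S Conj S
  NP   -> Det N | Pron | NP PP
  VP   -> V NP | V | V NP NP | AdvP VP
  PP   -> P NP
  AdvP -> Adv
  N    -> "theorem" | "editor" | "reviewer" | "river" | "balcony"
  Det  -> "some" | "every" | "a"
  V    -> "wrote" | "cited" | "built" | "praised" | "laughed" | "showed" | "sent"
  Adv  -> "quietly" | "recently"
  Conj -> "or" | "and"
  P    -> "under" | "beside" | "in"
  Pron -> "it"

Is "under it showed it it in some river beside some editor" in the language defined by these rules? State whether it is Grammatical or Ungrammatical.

Ungrammatical

For S → NP VP, no prefix of the string parses as an NP. The alternative S rule S → S Conj S likewise has no satisfying split.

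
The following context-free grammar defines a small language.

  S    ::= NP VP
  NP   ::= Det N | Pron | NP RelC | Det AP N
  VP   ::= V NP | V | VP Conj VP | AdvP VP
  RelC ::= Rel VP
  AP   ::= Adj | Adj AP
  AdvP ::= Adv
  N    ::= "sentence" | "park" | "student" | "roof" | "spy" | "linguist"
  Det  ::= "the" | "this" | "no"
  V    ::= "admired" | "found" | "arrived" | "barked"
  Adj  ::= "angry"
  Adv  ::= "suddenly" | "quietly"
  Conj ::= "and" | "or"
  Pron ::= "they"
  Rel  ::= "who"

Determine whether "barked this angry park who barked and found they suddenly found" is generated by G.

Ungrammatical

For S → NP VP, no prefix of the string parses as an NP.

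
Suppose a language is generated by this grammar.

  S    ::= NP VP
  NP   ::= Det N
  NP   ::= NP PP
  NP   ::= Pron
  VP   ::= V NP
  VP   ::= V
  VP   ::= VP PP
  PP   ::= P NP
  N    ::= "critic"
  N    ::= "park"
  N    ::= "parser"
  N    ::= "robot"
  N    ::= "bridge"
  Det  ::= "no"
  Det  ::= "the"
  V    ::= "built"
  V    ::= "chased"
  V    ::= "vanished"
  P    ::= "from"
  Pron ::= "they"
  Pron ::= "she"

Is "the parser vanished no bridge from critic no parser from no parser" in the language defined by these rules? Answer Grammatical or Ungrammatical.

Ungrammatical

A P word can never sit immediately before an N word in any string this grammar generates, so the substring 'from critic' rules out a derivation.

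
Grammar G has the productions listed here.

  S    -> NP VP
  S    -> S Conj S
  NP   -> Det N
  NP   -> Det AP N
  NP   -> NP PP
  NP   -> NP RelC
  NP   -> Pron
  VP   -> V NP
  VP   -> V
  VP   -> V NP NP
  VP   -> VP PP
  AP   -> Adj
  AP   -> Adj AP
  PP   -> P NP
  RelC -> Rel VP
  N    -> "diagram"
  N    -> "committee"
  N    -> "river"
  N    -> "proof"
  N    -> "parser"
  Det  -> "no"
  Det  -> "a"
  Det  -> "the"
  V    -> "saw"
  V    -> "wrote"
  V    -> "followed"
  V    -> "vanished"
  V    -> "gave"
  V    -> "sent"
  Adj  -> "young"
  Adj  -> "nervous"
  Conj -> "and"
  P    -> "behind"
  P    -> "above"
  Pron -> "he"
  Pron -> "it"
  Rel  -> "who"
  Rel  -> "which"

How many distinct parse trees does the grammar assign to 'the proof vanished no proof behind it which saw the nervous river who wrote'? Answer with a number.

Two of the 9 distinct bracketings:
[S [NP [Det the] [N proof]] [VP [V vanished] [NP [NP [Det no] [N proof]] [PP [P behind] [NP [NP [Pron it]] [RelC [Rel which] [VP [V saw] [NP [NP [Det the] [AP [Adj nervous]] [N river]] [RelC [Rel who] [VP [V wrote]]]]]]]]]]]
[S [NP [Det the] [N proof]] [VP [V vanished] [NP [NP [Det no] [N proof]] [PP [P behind] [NP [NP [NP [Pron it]] [RelC [Rel which] [VP [V saw] [NP [Det the] [AP [Adj nervous]] [N river]]]]] [RelC [Rel who] [VP [V wrote]]]]]]]]
The trees differ in how a recursive rule is bracketed over the same span.

9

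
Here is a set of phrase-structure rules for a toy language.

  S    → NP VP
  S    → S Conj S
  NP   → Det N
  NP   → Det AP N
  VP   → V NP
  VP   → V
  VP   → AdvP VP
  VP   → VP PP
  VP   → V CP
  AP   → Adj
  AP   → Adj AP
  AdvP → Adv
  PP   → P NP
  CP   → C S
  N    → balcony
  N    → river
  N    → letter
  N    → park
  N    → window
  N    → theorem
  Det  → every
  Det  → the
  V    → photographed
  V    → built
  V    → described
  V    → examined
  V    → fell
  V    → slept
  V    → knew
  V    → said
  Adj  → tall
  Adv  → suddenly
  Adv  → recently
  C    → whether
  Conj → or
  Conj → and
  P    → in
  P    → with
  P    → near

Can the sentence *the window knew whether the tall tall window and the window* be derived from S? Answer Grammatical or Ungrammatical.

Ungrammatical

For S → NP VP, the only prefix that parses as NP is 'the window', but the remainder 'knew whether the tall tall window and the window' is not a VP under these rules. The alternative S rule S → S Conj S likewise has no satisfying split.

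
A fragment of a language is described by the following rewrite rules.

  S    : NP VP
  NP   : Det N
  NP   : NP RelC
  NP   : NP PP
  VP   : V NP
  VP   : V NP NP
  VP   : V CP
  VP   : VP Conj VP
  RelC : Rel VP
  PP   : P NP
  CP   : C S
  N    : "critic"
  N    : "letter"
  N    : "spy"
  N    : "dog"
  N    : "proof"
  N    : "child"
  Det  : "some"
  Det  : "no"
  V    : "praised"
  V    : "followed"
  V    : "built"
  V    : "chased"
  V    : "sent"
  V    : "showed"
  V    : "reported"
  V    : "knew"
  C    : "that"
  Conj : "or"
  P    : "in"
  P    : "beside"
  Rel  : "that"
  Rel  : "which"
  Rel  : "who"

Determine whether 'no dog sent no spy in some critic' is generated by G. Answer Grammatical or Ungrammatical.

Grammatical

[S [NP [Det no] [N dog]] [VP [V sent] [NP [NP [Det no] [N spy]] [PP [P in] [NP [Det some] [N critic]]]]]]
Each bracket corresponds to one application of a listed rule, so the string is derivable from S.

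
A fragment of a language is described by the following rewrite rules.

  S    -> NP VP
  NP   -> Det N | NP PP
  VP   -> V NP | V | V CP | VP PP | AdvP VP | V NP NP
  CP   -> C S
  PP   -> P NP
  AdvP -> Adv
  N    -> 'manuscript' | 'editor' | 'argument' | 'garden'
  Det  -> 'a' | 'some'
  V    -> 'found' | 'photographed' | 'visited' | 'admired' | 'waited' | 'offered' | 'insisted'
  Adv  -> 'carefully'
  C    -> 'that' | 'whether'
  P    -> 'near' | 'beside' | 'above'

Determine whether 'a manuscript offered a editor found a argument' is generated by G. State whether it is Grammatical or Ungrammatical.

For S → NP VP, the only prefix that parses as NP is 'a manuscript', but the remainder 'offered a editor found a argument' is not a VP under these rules.

Ungrammatical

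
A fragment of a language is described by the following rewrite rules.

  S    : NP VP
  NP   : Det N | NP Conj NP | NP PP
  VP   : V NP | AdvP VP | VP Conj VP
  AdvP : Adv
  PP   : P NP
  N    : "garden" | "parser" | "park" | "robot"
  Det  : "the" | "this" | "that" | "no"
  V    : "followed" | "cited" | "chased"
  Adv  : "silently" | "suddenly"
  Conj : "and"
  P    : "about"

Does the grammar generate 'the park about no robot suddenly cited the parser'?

Grammatical

S
  NP
    NP
      Det: the
      N: park
    PP
      P: about
      NP
        Det: no
        N: robot
  VP
    AdvP
      Adv: suddenly
    VP
      V: cited
      NP
        Det: the
        N: parser
Each bracket corresponds to one application of a listed rule, so the string is derivable from S.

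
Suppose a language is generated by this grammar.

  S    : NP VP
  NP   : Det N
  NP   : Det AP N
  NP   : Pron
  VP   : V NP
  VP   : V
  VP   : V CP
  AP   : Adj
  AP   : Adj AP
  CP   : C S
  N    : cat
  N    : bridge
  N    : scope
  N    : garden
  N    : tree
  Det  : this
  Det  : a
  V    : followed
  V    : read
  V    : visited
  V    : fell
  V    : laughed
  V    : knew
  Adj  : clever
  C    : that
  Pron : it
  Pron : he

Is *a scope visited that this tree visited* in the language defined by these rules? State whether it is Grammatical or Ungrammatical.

Grammatical

[S [NP [Det a] [N scope]] [VP [V visited] [CP [C that] [S [NP [Det this] [N tree]] [VP [V visited]]]]]]
Every word is introduced by a lexical rule and the phrasal rules combine the resulting categories into a single S.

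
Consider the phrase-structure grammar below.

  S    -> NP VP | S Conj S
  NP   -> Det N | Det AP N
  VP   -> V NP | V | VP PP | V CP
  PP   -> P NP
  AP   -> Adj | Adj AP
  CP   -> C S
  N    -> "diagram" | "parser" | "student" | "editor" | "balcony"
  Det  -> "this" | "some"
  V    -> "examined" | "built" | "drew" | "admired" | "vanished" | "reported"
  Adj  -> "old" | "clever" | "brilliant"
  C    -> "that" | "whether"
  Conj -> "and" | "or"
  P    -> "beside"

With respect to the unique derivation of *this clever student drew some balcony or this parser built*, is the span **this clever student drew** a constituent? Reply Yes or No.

[S [S [NP [Det this] [AP [Adj clever]] [N student]] [VP [V drew] [NP [Det some] [N balcony]]]] [Conj or] [S [NP [Det this] [N parser]] [VP [V built]]]]
The smallest constituent containing 'this clever student drew' is the S spanning 'this clever student drew some balcony'; no single node in the tree dominates exactly the given words.

No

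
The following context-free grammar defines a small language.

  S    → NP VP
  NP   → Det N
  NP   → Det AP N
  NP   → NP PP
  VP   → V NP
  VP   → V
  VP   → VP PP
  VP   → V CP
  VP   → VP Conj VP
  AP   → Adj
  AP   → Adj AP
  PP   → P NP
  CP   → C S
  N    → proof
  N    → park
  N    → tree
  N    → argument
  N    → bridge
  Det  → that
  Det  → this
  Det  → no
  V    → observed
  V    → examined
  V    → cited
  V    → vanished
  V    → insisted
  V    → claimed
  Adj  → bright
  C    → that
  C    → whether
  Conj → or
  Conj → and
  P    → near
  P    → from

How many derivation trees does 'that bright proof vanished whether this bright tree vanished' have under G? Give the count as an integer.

[S [NP [Det that] [AP [Adj bright]] [N proof]] [VP [V vanished] [CP [C whether] [S [NP [Det this] [AP [Adj bright]] [N tree]] [VP [V vanished]]]]]]
No rule offers an alternative attachment or grouping for any span, so this is the only derivation.

1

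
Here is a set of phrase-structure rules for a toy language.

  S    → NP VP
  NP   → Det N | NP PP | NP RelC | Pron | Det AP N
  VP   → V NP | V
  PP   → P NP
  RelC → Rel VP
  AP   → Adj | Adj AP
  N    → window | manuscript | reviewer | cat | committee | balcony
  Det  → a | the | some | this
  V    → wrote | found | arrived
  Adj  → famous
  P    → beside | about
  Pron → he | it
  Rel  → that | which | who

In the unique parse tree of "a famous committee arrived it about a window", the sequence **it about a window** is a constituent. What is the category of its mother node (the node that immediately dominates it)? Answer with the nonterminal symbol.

S
  NP
    Det: a
    AP
      Adj: famous
    N: committee
  VP
    V: arrived
    NP
      NP
        Pron: it
      PP
        P: about
        NP
          Det: a
          N: window
The span 'it about a window' is the NP node built by NP → NP PP.
Its mother is the VP built by VP → V NP.

VP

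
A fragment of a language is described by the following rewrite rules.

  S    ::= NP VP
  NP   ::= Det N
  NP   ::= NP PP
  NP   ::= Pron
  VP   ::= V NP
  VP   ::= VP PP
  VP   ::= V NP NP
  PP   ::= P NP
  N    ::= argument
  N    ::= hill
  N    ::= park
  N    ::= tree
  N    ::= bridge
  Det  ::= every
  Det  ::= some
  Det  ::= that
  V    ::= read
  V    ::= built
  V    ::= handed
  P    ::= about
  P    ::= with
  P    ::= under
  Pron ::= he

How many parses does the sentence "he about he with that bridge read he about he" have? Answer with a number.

4

Two of the 4 distinct bracketings:
[S [NP [NP [Pron he]] [PP [P about] [NP [NP [Pron he]] [PP [P with] [NP [Det that] [N bridge]]]]]] [VP [V read] [NP [NP [Pron he]] [PP [P about] [NP [Pron he]]]]]]
[S [NP [NP [Pron he]] [PP [P about] [NP [NP [Pron he]] [PP [P with] [NP [Det that] [N bridge]]]]]] [VP [VP [V read] [NP [Pron he]]] [PP [P about] [NP [Pron he]]]]]
The difference turns on whether VP → VP PP is used at the relevant span, versus an alternative expansion of VP.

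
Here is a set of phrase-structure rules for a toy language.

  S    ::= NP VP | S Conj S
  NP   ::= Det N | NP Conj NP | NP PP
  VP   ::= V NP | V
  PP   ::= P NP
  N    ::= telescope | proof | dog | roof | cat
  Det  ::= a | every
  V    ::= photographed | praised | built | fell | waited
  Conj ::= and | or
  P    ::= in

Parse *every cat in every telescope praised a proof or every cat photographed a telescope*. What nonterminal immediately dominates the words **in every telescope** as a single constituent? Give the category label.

[S [S [NP [NP [Det every] [N cat]] [PP [P in] [NP [Det every] [N telescope]]]] [VP [V praised] [NP [Det a] [N proof]]]] [Conj or] [S [NP [Det every] [N cat]] [VP [V photographed] [NP [Det a] [N telescope]]]]]
The span 'in every telescope' is the PP node built by PP → P NP.

PP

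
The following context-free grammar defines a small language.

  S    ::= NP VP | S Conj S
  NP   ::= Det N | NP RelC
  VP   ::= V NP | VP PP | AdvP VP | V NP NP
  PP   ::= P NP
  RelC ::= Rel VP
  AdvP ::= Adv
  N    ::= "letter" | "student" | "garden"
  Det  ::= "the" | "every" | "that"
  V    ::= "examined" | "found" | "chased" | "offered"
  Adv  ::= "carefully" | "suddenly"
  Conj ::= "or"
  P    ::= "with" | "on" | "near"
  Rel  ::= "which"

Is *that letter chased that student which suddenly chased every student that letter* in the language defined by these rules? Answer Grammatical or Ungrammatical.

Grammatical

S
  NP
    Det: that
    N: letter
  VP
    V: chased
    NP
      NP
        Det: that
        N: student
      RelC
        Rel: which
        VP
          AdvP
            Adv: suddenly
          VP
            V: chased
            NP
              Det: every
              N: student
            NP
              Det: that
              N: letter
Each bracket corresponds to one application of a listed rule, so the string is derivable from S.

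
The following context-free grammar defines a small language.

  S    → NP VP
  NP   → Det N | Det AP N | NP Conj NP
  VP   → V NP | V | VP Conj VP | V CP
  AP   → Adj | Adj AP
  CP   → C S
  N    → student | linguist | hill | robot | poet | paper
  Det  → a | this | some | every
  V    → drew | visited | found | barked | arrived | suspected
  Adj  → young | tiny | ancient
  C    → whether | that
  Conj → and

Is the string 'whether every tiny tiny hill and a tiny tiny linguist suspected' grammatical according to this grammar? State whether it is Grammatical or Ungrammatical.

For S → NP VP, no prefix of the string parses as an NP.

Ungrammatical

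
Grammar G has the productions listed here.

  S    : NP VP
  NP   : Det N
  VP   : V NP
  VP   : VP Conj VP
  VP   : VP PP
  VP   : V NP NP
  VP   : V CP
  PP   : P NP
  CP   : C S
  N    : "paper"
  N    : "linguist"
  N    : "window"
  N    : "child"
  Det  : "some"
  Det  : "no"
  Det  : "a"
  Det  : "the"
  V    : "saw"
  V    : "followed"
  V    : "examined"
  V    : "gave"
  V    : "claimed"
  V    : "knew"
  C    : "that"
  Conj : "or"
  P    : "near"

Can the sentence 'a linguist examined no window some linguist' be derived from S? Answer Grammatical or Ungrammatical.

[S [NP [Det a] [N linguist]] [VP [V examined] [NP [Det no] [N window]] [NP [Det some] [N linguist]]]]
Every word is introduced by a lexical rule and the phrasal rules combine the resulting categories into a single S.

Grammatical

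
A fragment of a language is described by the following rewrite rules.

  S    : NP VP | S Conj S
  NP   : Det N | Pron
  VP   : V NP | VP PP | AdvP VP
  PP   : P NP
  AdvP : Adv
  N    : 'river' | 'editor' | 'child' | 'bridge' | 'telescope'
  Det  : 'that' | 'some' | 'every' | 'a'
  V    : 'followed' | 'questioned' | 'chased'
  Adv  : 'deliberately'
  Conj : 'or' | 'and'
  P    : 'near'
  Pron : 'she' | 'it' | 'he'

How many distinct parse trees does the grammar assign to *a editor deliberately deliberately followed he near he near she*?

6

Two of the 6 distinct bracketings:
[S [NP [Det a] [N editor]] [VP [VP [VP [AdvP [Adv deliberately]] [VP [AdvP [Adv deliberately]] [VP [V followed] [NP [Pron he]]]]] [PP [P near] [NP [Pron he]]]] [PP [P near] [NP [Pron she]]]]]
[S [NP [Det a] [N editor]] [VP [VP [AdvP [Adv deliberately]] [VP [VP [AdvP [Adv deliberately]] [VP [V followed] [NP [Pron he]]]] [PP [P near] [NP [Pron he]]]]] [PP [P near] [NP [Pron she]]]]]
The trees differ in how a recursive rule is bracketed over the same span.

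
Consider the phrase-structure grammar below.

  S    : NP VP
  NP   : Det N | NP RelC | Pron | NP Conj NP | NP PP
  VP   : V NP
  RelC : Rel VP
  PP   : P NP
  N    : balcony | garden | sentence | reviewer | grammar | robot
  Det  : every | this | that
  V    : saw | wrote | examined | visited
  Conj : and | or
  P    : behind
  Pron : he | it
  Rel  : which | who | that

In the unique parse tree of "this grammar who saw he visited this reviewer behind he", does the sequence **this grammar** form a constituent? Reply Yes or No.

Yes

[S [NP [NP [Det this] [N grammar]] [RelC [Rel who] [VP [V saw] [NP [Pron he]]]]] [VP [V visited] [NP [NP [Det this] [N reviewer]] [PP [P behind] [NP [Pron he]]]]]]
The words 'this grammar' are exhaustively dominated by a single NP node (built by NP → Det N), so they form a constituent.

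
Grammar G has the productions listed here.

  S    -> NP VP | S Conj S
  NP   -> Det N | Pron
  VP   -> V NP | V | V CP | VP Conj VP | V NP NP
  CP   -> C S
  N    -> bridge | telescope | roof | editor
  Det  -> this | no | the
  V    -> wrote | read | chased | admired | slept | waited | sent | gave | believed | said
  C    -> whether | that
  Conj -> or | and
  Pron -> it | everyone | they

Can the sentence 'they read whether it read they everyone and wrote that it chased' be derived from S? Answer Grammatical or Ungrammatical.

[S [NP [Pron they]] [VP [V read] [CP [C whether] [S [NP [Pron it]] [VP [VP [V read] [NP [Pron they]] [NP [Pron everyone]]] [Conj and] [VP [V wrote] [CP [C that] [S [NP [Pron it]] [VP [V chased]]]]]]]]]]
The bracketing above is licensed at every node by one of the given productions, with S at the root.

Grammatical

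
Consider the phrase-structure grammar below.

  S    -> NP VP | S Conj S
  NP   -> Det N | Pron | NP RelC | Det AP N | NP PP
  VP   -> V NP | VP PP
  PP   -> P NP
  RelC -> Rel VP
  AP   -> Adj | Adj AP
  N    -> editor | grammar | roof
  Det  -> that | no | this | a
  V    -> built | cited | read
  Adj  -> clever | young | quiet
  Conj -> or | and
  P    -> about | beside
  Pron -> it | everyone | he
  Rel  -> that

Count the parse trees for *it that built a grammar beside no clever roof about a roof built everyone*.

9

Two of the 9 distinct bracketings:
[S [NP [NP [Pron it]] [RelC [Rel that] [VP [V built] [NP [NP [Det a] [N grammar]] [PP [P beside] [NP [NP [Det no] [AP [Adj clever]] [N roof]] [PP [P about] [NP [Det a] [N roof]]]]]]]]] [VP [V built] [NP [Pron everyone]]]]
[S [NP [NP [Pron it]] [RelC [Rel that] [VP [V built] [NP [NP [NP [Det a] [N grammar]] [PP [P beside] [NP [Det no] [AP [Adj clever]] [N roof]]]] [PP [P about] [NP [Det a] [N roof]]]]]]] [VP [V built] [NP [Pron everyone]]]]
The trees differ in how a recursive rule is bracketed over the same span.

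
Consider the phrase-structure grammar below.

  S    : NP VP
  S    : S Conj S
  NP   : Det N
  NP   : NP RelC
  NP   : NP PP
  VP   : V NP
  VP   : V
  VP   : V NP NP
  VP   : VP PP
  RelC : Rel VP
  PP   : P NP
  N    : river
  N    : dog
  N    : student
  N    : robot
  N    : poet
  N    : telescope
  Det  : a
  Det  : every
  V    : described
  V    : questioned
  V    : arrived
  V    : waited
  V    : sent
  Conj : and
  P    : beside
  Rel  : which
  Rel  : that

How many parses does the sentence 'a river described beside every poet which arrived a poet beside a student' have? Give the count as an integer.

4

Two of the 4 distinct bracketings:
[S [NP [Det a] [N river]] [VP [VP [V described]] [PP [P beside] [NP [NP [Det every] [N poet]] [RelC [Rel which] [VP [V arrived] [NP [NP [Det a] [N poet]] [PP [P beside] [NP [Det a] [N student]]]]]]]]]]
[S [NP [Det a] [N river]] [VP [VP [V described]] [PP [P beside] [NP [NP [Det every] [N poet]] [RelC [Rel which] [VP [VP [V arrived] [NP [Det a] [N poet]]] [PP [P beside] [NP [Det a] [N student]]]]]]]]]
The difference turns on whether NP → NP PP is used at the relevant span, versus an alternative expansion of NP.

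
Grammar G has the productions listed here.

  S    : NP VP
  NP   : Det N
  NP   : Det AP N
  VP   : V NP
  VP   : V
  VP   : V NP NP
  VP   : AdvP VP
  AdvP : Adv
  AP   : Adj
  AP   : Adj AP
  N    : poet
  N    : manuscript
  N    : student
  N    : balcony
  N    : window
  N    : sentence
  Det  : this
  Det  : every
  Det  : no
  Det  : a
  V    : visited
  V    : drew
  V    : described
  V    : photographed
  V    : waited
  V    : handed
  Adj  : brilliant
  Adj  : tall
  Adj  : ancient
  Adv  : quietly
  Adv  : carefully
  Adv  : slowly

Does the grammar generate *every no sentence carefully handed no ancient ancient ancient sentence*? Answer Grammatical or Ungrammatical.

Ungrammatical

A Det word can never sit immediately before a Det word in any string this grammar generates, so the substring 'every no' rules out a derivation.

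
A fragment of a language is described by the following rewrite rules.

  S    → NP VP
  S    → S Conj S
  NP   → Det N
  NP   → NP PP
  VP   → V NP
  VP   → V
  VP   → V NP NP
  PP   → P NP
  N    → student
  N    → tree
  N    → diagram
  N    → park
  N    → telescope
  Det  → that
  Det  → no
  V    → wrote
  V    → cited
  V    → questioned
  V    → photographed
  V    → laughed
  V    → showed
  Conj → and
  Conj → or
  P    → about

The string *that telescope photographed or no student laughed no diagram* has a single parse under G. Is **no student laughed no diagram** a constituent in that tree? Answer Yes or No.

Yes

[S [S [NP [Det that] [N telescope]] [VP [V photographed]]] [Conj or] [S [NP [Det no] [N student]] [VP [V laughed] [NP [Det no] [N diagram]]]]]
The words 'no student laughed no diagram' are exhaustively dominated by a single S node (built by S → NP VP), so they form a constituent.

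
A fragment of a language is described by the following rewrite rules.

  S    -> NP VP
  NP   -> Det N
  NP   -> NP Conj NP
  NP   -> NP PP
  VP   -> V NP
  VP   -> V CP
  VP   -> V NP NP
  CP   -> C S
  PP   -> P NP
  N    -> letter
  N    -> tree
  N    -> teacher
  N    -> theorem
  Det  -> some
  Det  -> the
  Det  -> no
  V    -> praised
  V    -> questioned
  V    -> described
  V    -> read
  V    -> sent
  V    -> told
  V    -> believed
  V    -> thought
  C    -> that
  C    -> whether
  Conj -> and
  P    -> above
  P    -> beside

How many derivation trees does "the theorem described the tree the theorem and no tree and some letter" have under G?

The two bracketings:
[S [NP [Det the] [N theorem]] [VP [V described] [NP [Det the] [N tree]] [NP [NP [Det the] [N theorem]] [Conj and] [NP [NP [Det no] [N tree]] [Conj and] [NP [Det some] [N letter]]]]]]
[S [NP [Det the] [N theorem]] [VP [V described] [NP [Det the] [N tree]] [NP [NP [NP [Det the] [N theorem]] [Conj and] [NP [Det no] [N tree]]] [Conj and] [NP [Det some] [N letter]]]]]
The trees differ in how a recursive rule is bracketed over the same span.

2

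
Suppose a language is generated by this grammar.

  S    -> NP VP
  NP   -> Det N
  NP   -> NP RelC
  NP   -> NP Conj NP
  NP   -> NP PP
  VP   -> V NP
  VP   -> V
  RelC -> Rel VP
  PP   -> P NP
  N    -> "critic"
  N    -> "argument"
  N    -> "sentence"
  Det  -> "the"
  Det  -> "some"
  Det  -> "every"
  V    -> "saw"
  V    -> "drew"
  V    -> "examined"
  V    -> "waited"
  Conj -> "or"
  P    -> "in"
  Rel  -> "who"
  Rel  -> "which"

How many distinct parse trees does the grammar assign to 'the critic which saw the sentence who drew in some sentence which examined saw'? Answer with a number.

7

Two of the 7 distinct bracketings:
[S [NP [NP [Det the] [N critic]] [RelC [Rel which] [VP [V saw] [NP [NP [NP [NP [Det the] [N sentence]] [RelC [Rel who] [VP [V drew]]]] [PP [P in] [NP [Det some] [N sentence]]]] [RelC [Rel which] [VP [V examined]]]]]]] [VP [V saw]]]
[S [NP [NP [Det the] [N critic]] [RelC [Rel which] [VP [V saw] [NP [NP [NP [Det the] [N sentence]] [RelC [Rel who] [VP [V drew]]]] [PP [P in] [NP [NP [Det some] [N sentence]] [RelC [Rel which] [VP [V examined]]]]]]]]] [VP [V saw]]]
The trees differ in how a recursive rule is bracketed over the same span.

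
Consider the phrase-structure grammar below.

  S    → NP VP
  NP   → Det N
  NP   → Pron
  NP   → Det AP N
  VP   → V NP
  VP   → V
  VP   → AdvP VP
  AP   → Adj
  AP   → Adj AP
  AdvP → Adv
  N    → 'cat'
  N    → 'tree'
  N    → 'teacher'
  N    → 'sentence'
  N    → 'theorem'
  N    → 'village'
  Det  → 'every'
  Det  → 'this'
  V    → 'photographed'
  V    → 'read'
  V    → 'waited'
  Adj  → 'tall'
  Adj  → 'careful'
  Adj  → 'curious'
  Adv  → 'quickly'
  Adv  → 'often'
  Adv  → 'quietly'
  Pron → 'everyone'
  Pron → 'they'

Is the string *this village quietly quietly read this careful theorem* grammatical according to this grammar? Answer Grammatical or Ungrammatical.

Grammatical

S
  NP
    Det: this
    N: village
  VP
    AdvP
      Adv: quietly
    VP
      AdvP
        Adv: quietly
      VP
        V: read
        NP
          Det: this
          AP
            Adj: careful
          N: theorem
Each bracket corresponds to one application of a listed rule, so the string is derivable from S.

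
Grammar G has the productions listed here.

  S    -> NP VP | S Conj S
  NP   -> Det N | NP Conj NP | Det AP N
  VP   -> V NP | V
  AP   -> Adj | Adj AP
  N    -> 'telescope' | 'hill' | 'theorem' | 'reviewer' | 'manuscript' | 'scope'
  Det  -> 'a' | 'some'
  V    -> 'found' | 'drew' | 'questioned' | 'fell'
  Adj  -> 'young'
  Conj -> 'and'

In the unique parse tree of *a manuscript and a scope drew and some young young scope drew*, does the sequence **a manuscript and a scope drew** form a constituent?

[S [S [NP [NP [Det a] [N manuscript]] [Conj and] [NP [Det a] [N scope]]] [VP [V drew]]] [Conj and] [S [NP [Det some] [AP [Adj young] [AP [Adj young]]] [N scope]] [VP [V drew]]]]
The words 'a manuscript and a scope drew' are exhaustively dominated by a single S node (built by S → NP VP), so they form a constituent.

Yes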